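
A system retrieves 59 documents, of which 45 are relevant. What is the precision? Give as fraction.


Precision = relevant_retrieved / total_retrieved
= 45 / 59
= 45 / (45 + 14)
= 45/59

45/59


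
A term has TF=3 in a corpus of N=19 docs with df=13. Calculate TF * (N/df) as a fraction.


TF * (N/df)
= 3 * (19/13)
= 3 * 19/13
= 57/13

57/13


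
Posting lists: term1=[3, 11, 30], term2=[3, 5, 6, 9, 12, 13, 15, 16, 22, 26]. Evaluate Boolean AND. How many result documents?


Boolean AND: find intersection of posting lists
term1 docs: [3, 11, 30]
term2 docs: [3, 5, 6, 9, 12, 13, 15, 16, 22, 26]
Intersection: [3]
|intersection| = 1

1


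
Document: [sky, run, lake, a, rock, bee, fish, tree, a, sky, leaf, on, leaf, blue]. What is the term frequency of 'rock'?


Document has 14 words
Scanning for 'rock':
Found at positions: [4]
Count = 1

1


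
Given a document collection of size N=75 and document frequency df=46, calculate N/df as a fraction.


IDF ratio = N / df
= 75 / 46
= 75/46

75/46


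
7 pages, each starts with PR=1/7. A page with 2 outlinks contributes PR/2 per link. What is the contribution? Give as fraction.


Initial PR = 1/7 = 1/7
Outlinks = 2
Contribution per link = PR / outlinks
= 1/7 / 2
= 1/14

1/14


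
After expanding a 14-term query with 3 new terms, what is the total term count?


Original terms: 14
Expansion terms: 3
Total = 14 + 3 = 17

17


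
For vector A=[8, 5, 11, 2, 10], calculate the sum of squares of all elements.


|A|^2 = sum of squared components
A[0]^2 = 8^2 = 64
A[1]^2 = 5^2 = 25
A[2]^2 = 11^2 = 121
A[3]^2 = 2^2 = 4
A[4]^2 = 10^2 = 100
Sum = 64 + 25 + 121 + 4 + 100 = 314

314


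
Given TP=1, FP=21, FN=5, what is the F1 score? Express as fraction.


F1 = 2 * P * R / (P + R)
P = TP/(TP+FP) = 1/22 = 1/22
R = TP/(TP+FN) = 1/6 = 1/6
2 * P * R = 2 * 1/22 * 1/6 = 1/66
P + R = 1/22 + 1/6 = 7/33
F1 = 1/66 / 7/33 = 1/14

1/14


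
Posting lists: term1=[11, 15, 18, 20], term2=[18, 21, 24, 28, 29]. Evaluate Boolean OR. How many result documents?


Boolean OR: find union of posting lists
term1 docs: [11, 15, 18, 20]
term2 docs: [18, 21, 24, 28, 29]
Union: [11, 15, 18, 20, 21, 24, 28, 29]
|union| = 8

8


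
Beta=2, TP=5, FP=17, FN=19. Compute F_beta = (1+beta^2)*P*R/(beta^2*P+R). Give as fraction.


P = TP/(TP+FP) = 5/22 = 5/22
R = TP/(TP+FN) = 5/24 = 5/24
beta^2 = 2^2 = 4
(1 + beta^2) = 5
Numerator = (1+beta^2)*P*R = 125/528
Denominator = beta^2*P + R = 10/11 + 5/24 = 295/264
F_beta = 25/118

25/118


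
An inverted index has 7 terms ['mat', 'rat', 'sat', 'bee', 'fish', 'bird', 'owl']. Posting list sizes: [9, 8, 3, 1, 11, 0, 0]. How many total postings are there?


Summing posting list sizes:
'mat': 9 postings
'rat': 8 postings
'sat': 3 postings
'bee': 1 postings
'fish': 11 postings
'bird': 0 postings
'owl': 0 postings
Total = 9 + 8 + 3 + 1 + 11 + 0 + 0 = 32

32


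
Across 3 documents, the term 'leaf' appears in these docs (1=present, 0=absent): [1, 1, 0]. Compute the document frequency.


Checking each document for 'leaf':
Doc 1: present
Doc 2: present
Doc 3: absent
df = sum of presences = 1 + 1 + 0 = 2

2


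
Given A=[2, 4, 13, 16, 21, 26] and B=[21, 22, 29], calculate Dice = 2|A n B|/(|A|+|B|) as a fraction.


A intersect B = [21]
|A intersect B| = 1
|A| = 6, |B| = 3
Dice = 2*1 / (6+3)
= 2 / 9 = 2/9

2/9


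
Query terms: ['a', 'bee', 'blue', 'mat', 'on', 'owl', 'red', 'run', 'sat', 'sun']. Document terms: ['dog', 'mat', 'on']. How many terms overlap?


Query terms: ['a', 'bee', 'blue', 'mat', 'on', 'owl', 'red', 'run', 'sat', 'sun']
Document terms: ['dog', 'mat', 'on']
Common terms: ['mat', 'on']
Overlap count = 2

2


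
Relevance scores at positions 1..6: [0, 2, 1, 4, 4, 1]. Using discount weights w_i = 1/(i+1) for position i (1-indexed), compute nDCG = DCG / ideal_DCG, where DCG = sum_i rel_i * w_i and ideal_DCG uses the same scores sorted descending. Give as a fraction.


Position discount weights w_i = 1/(i+1) for i=1..6:
Weights = [1/2, 1/3, 1/4, 1/5, 1/6, 1/7]
Actual relevance: [0, 2, 1, 4, 4, 1]
DCG = 0/2 + 2/3 + 1/4 + 4/5 + 4/6 + 1/7 = 1061/420
Ideal relevance (sorted desc): [4, 4, 2, 1, 1, 0]
Ideal DCG = 4/2 + 4/3 + 2/4 + 1/5 + 1/6 + 0/7 = 21/5
nDCG = DCG / ideal_DCG = 1061/420 / 21/5 = 1061/1764

1061/1764


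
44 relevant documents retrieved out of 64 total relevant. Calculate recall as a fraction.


Recall = retrieved_relevant / total_relevant
= 44 / 64
= 44 / (44 + 20)
= 11/16

11/16


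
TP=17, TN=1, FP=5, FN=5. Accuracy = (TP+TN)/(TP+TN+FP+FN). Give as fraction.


Accuracy = (TP + TN) / (TP + TN + FP + FN)
TP + TN = 17 + 1 = 18
Total = 17 + 1 + 5 + 5 = 28
Accuracy = 18 / 28 = 9/14

9/14


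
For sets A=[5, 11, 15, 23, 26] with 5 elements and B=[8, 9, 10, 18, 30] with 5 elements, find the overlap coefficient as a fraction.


A intersect B = []
|A intersect B| = 0
min(|A|, |B|) = min(5, 5) = 5
Overlap = 0 / 5 = 0

0


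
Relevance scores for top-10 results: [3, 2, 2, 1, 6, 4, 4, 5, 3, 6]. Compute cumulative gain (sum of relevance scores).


Cumulative Gain = sum of relevance scores
Position 1: rel=3, running sum=3
Position 2: rel=2, running sum=5
Position 3: rel=2, running sum=7
Position 4: rel=1, running sum=8
Position 5: rel=6, running sum=14
Position 6: rel=4, running sum=18
Position 7: rel=4, running sum=22
Position 8: rel=5, running sum=27
Position 9: rel=3, running sum=30
Position 10: rel=6, running sum=36
CG = 36

36


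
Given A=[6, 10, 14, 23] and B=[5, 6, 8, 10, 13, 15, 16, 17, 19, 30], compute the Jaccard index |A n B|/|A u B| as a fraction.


A intersect B = [6, 10]
|A intersect B| = 2
A union B = [5, 6, 8, 10, 13, 14, 15, 16, 17, 19, 23, 30]
|A union B| = 12
Jaccard = 2/12 = 1/6

1/6


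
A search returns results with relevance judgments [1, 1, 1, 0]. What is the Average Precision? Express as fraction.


Computing P@k for each relevant position:
Position 1: relevant, P@1 = 1/1 = 1
Position 2: relevant, P@2 = 2/2 = 1
Position 3: relevant, P@3 = 3/3 = 1
Position 4: not relevant
Sum of P@k = 1 + 1 + 1 = 3
AP = 3 / 3 = 1

1


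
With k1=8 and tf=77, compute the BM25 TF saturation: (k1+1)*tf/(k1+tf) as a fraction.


BM25 TF component = (k1+1)*tf / (k1+tf)
k1 = 8, tf = 77
Numerator = (8+1)*77 = 693
Denominator = 8 + 77 = 85
= 693/85 = 693/85

693/85


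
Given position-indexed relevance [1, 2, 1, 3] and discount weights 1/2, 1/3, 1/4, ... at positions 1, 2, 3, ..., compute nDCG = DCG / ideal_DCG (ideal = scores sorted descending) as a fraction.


Position discount weights w_i = 1/(i+1) for i=1..4:
Weights = [1/2, 1/3, 1/4, 1/5]
Actual relevance: [1, 2, 1, 3]
DCG = 1/2 + 2/3 + 1/4 + 3/5 = 121/60
Ideal relevance (sorted desc): [3, 2, 1, 1]
Ideal DCG = 3/2 + 2/3 + 1/4 + 1/5 = 157/60
nDCG = DCG / ideal_DCG = 121/60 / 157/60 = 121/157

121/157


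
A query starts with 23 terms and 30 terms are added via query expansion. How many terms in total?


Original terms: 23
Expansion terms: 30
Total = 23 + 30 = 53

53


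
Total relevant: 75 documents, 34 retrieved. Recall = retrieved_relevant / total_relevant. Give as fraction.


Recall = retrieved_relevant / total_relevant
= 34 / 75
= 34 / (34 + 41)
= 34/75

34/75


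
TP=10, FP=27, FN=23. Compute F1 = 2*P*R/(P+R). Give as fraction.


F1 = 2 * P * R / (P + R)
P = TP/(TP+FP) = 10/37 = 10/37
R = TP/(TP+FN) = 10/33 = 10/33
2 * P * R = 2 * 10/37 * 10/33 = 200/1221
P + R = 10/37 + 10/33 = 700/1221
F1 = 200/1221 / 700/1221 = 2/7

2/7


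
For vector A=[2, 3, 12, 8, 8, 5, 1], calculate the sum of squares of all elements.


|A|^2 = sum of squared components
A[0]^2 = 2^2 = 4
A[1]^2 = 3^2 = 9
A[2]^2 = 12^2 = 144
A[3]^2 = 8^2 = 64
A[4]^2 = 8^2 = 64
A[5]^2 = 5^2 = 25
A[6]^2 = 1^2 = 1
Sum = 4 + 9 + 144 + 64 + 64 + 25 + 1 = 311

311


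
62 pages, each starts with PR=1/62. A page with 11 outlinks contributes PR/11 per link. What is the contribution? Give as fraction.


Initial PR = 1/62 = 1/62
Outlinks = 11
Contribution per link = PR / outlinks
= 1/62 / 11
= 1/682

1/682


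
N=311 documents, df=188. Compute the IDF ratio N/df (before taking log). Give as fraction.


IDF ratio = N / df
= 311 / 188
= 311/188

311/188


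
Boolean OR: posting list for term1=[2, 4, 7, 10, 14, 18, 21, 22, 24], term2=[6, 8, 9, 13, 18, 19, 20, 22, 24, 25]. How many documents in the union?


Boolean OR: find union of posting lists
term1 docs: [2, 4, 7, 10, 14, 18, 21, 22, 24]
term2 docs: [6, 8, 9, 13, 18, 19, 20, 22, 24, 25]
Union: [2, 4, 6, 7, 8, 9, 10, 13, 14, 18, 19, 20, 21, 22, 24, 25]
|union| = 16

16


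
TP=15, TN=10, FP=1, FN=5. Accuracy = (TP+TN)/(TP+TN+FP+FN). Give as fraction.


Accuracy = (TP + TN) / (TP + TN + FP + FN)
TP + TN = 15 + 10 = 25
Total = 15 + 10 + 1 + 5 = 31
Accuracy = 25 / 31 = 25/31

25/31


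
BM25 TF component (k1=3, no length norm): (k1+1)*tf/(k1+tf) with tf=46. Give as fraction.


BM25 TF component = (k1+1)*tf / (k1+tf)
k1 = 3, tf = 46
Numerator = (3+1)*46 = 184
Denominator = 3 + 46 = 49
= 184/49 = 184/49

184/49


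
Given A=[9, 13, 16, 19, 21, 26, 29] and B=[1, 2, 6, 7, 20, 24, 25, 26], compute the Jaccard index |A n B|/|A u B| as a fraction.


A intersect B = [26]
|A intersect B| = 1
A union B = [1, 2, 6, 7, 9, 13, 16, 19, 20, 21, 24, 25, 26, 29]
|A union B| = 14
Jaccard = 1/14 = 1/14

1/14


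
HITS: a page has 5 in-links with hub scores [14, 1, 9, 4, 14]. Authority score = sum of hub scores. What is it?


Authority = sum of hub scores of in-linkers
In-link 1: hub score = 14
In-link 2: hub score = 1
In-link 3: hub score = 9
In-link 4: hub score = 4
In-link 5: hub score = 14
Authority = 14 + 1 + 9 + 4 + 14 = 42

42


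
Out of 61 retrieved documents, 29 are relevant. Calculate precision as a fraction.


Precision = relevant_retrieved / total_retrieved
= 29 / 61
= 29 / (29 + 32)
= 29/61

29/61


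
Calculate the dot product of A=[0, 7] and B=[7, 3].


Dot product = sum of element-wise products
A[0]*B[0] = 0*7 = 0
A[1]*B[1] = 7*3 = 21
Sum = 0 + 21 = 21

21


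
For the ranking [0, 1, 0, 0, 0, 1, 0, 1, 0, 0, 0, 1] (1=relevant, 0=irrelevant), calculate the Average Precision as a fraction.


Computing P@k for each relevant position:
Position 1: not relevant
Position 2: relevant, P@2 = 1/2 = 1/2
Position 3: not relevant
Position 4: not relevant
Position 5: not relevant
Position 6: relevant, P@6 = 2/6 = 1/3
Position 7: not relevant
Position 8: relevant, P@8 = 3/8 = 3/8
Position 9: not relevant
Position 10: not relevant
Position 11: not relevant
Position 12: relevant, P@12 = 4/12 = 1/3
Sum of P@k = 1/2 + 1/3 + 3/8 + 1/3 = 37/24
AP = 37/24 / 4 = 37/96

37/96


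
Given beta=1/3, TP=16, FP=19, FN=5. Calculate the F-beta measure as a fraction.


P = TP/(TP+FP) = 16/35 = 16/35
R = TP/(TP+FN) = 16/21 = 16/21
beta^2 = 1/3^2 = 1/9
(1 + beta^2) = 10/9
Numerator = (1+beta^2)*P*R = 512/1323
Denominator = beta^2*P + R = 16/315 + 16/21 = 256/315
F_beta = 10/21

10/21


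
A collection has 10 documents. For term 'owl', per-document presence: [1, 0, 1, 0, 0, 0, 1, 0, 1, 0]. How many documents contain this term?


Checking each document for 'owl':
Doc 1: present
Doc 2: absent
Doc 3: present
Doc 4: absent
Doc 5: absent
Doc 6: absent
Doc 7: present
Doc 8: absent
Doc 9: present
Doc 10: absent
df = sum of presences = 1 + 0 + 1 + 0 + 0 + 0 + 1 + 0 + 1 + 0 = 4

4


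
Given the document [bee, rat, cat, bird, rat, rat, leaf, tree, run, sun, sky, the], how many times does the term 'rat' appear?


Document has 12 words
Scanning for 'rat':
Found at positions: [1, 4, 5]
Count = 3

3


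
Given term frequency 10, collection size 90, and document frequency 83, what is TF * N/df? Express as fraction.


TF * (N/df)
= 10 * (90/83)
= 10 * 90/83
= 900/83

900/83


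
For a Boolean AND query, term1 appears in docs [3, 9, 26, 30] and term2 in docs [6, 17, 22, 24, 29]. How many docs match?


Boolean AND: find intersection of posting lists
term1 docs: [3, 9, 26, 30]
term2 docs: [6, 17, 22, 24, 29]
Intersection: []
|intersection| = 0

0


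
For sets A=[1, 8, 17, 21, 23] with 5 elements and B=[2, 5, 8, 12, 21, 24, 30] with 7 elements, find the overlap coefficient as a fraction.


A intersect B = [8, 21]
|A intersect B| = 2
min(|A|, |B|) = min(5, 7) = 5
Overlap = 2 / 5 = 2/5

2/5


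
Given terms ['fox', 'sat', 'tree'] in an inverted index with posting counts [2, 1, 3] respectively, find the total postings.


Summing posting list sizes:
'fox': 2 postings
'sat': 1 postings
'tree': 3 postings
Total = 2 + 1 + 3 = 6

6


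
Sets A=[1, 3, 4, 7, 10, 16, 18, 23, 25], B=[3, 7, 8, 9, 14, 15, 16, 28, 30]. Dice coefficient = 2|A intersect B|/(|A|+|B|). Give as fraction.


A intersect B = [3, 7, 16]
|A intersect B| = 3
|A| = 9, |B| = 9
Dice = 2*3 / (9+9)
= 6 / 18 = 1/3

1/3


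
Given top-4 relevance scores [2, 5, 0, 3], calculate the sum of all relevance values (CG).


Cumulative Gain = sum of relevance scores
Position 1: rel=2, running sum=2
Position 2: rel=5, running sum=7
Position 3: rel=0, running sum=7
Position 4: rel=3, running sum=10
CG = 10

10


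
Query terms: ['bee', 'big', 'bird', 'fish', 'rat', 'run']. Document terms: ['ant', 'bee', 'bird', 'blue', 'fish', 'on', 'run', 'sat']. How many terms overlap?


Query terms: ['bee', 'big', 'bird', 'fish', 'rat', 'run']
Document terms: ['ant', 'bee', 'bird', 'blue', 'fish', 'on', 'run', 'sat']
Common terms: ['bee', 'bird', 'fish', 'run']
Overlap count = 4

4


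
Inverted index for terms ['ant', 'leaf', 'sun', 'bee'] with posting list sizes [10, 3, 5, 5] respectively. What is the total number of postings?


Summing posting list sizes:
'ant': 10 postings
'leaf': 3 postings
'sun': 5 postings
'bee': 5 postings
Total = 10 + 3 + 5 + 5 = 23

23


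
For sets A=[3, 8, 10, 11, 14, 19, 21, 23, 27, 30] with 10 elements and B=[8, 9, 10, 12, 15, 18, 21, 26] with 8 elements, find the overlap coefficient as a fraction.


A intersect B = [8, 10, 21]
|A intersect B| = 3
min(|A|, |B|) = min(10, 8) = 8
Overlap = 3 / 8 = 3/8

3/8


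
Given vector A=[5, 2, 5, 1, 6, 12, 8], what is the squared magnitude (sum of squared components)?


|A|^2 = sum of squared components
A[0]^2 = 5^2 = 25
A[1]^2 = 2^2 = 4
A[2]^2 = 5^2 = 25
A[3]^2 = 1^2 = 1
A[4]^2 = 6^2 = 36
A[5]^2 = 12^2 = 144
A[6]^2 = 8^2 = 64
Sum = 25 + 4 + 25 + 1 + 36 + 144 + 64 = 299

299


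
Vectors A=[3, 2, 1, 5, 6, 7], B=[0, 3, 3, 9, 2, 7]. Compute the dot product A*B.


Dot product = sum of element-wise products
A[0]*B[0] = 3*0 = 0
A[1]*B[1] = 2*3 = 6
A[2]*B[2] = 1*3 = 3
A[3]*B[3] = 5*9 = 45
A[4]*B[4] = 6*2 = 12
A[5]*B[5] = 7*7 = 49
Sum = 0 + 6 + 3 + 45 + 12 + 49 = 115

115


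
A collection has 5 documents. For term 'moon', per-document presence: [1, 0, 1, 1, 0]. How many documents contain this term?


Checking each document for 'moon':
Doc 1: present
Doc 2: absent
Doc 3: present
Doc 4: present
Doc 5: absent
df = sum of presences = 1 + 0 + 1 + 1 + 0 = 3

3


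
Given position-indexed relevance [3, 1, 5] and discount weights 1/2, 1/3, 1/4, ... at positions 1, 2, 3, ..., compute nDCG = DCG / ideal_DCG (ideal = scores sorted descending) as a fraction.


Position discount weights w_i = 1/(i+1) for i=1..3:
Weights = [1/2, 1/3, 1/4]
Actual relevance: [3, 1, 5]
DCG = 3/2 + 1/3 + 5/4 = 37/12
Ideal relevance (sorted desc): [5, 3, 1]
Ideal DCG = 5/2 + 3/3 + 1/4 = 15/4
nDCG = DCG / ideal_DCG = 37/12 / 15/4 = 37/45

37/45


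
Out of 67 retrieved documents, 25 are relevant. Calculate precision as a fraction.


Precision = relevant_retrieved / total_retrieved
= 25 / 67
= 25 / (25 + 42)
= 25/67

25/67


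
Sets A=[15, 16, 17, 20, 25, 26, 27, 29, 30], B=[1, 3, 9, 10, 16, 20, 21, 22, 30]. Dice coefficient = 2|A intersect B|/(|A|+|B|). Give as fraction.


A intersect B = [16, 20, 30]
|A intersect B| = 3
|A| = 9, |B| = 9
Dice = 2*3 / (9+9)
= 6 / 18 = 1/3

1/3


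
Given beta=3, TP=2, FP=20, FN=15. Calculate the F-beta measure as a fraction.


P = TP/(TP+FP) = 2/22 = 1/11
R = TP/(TP+FN) = 2/17 = 2/17
beta^2 = 3^2 = 9
(1 + beta^2) = 10
Numerator = (1+beta^2)*P*R = 20/187
Denominator = beta^2*P + R = 9/11 + 2/17 = 175/187
F_beta = 4/35

4/35


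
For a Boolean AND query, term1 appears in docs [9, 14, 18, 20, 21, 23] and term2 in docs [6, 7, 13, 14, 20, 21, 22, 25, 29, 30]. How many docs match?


Boolean AND: find intersection of posting lists
term1 docs: [9, 14, 18, 20, 21, 23]
term2 docs: [6, 7, 13, 14, 20, 21, 22, 25, 29, 30]
Intersection: [14, 20, 21]
|intersection| = 3

3


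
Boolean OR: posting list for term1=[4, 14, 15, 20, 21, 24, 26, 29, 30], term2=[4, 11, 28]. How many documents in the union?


Boolean OR: find union of posting lists
term1 docs: [4, 14, 15, 20, 21, 24, 26, 29, 30]
term2 docs: [4, 11, 28]
Union: [4, 11, 14, 15, 20, 21, 24, 26, 28, 29, 30]
|union| = 11

11


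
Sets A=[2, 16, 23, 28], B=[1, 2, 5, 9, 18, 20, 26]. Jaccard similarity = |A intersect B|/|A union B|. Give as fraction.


A intersect B = [2]
|A intersect B| = 1
A union B = [1, 2, 5, 9, 16, 18, 20, 23, 26, 28]
|A union B| = 10
Jaccard = 1/10 = 1/10

1/10


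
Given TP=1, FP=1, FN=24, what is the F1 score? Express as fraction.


F1 = 2 * P * R / (P + R)
P = TP/(TP+FP) = 1/2 = 1/2
R = TP/(TP+FN) = 1/25 = 1/25
2 * P * R = 2 * 1/2 * 1/25 = 1/25
P + R = 1/2 + 1/25 = 27/50
F1 = 1/25 / 27/50 = 2/27

2/27


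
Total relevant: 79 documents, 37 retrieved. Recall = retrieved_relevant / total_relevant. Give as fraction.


Recall = retrieved_relevant / total_relevant
= 37 / 79
= 37 / (37 + 42)
= 37/79

37/79


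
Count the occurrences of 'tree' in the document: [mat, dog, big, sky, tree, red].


Document has 6 words
Scanning for 'tree':
Found at positions: [4]
Count = 1

1


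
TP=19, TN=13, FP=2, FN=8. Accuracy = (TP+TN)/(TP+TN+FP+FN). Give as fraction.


Accuracy = (TP + TN) / (TP + TN + FP + FN)
TP + TN = 19 + 13 = 32
Total = 19 + 13 + 2 + 8 = 42
Accuracy = 32 / 42 = 16/21

16/21


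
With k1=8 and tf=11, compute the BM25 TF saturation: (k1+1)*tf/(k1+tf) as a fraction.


BM25 TF component = (k1+1)*tf / (k1+tf)
k1 = 8, tf = 11
Numerator = (8+1)*11 = 99
Denominator = 8 + 11 = 19
= 99/19 = 99/19

99/19


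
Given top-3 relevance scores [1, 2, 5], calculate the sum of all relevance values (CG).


Cumulative Gain = sum of relevance scores
Position 1: rel=1, running sum=1
Position 2: rel=2, running sum=3
Position 3: rel=5, running sum=8
CG = 8

8


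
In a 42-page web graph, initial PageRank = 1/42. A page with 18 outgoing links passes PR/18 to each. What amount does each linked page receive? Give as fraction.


Initial PR = 1/42 = 1/42
Outlinks = 18
Contribution per link = PR / outlinks
= 1/42 / 18
= 1/756

1/756


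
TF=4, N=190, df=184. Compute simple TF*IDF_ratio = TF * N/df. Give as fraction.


TF * (N/df)
= 4 * (190/184)
= 4 * 95/92
= 95/23

95/23


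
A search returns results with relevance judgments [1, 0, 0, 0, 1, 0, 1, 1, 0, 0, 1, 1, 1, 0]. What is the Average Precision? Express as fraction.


Computing P@k for each relevant position:
Position 1: relevant, P@1 = 1/1 = 1
Position 2: not relevant
Position 3: not relevant
Position 4: not relevant
Position 5: relevant, P@5 = 2/5 = 2/5
Position 6: not relevant
Position 7: relevant, P@7 = 3/7 = 3/7
Position 8: relevant, P@8 = 4/8 = 1/2
Position 9: not relevant
Position 10: not relevant
Position 11: relevant, P@11 = 5/11 = 5/11
Position 12: relevant, P@12 = 6/12 = 1/2
Position 13: relevant, P@13 = 7/13 = 7/13
Position 14: not relevant
Sum of P@k = 1 + 2/5 + 3/7 + 1/2 + 5/11 + 1/2 + 7/13 = 19127/5005
AP = 19127/5005 / 7 = 19127/35035

19127/35035


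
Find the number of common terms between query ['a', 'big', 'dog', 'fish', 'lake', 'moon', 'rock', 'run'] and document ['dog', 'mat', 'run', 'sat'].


Query terms: ['a', 'big', 'dog', 'fish', 'lake', 'moon', 'rock', 'run']
Document terms: ['dog', 'mat', 'run', 'sat']
Common terms: ['dog', 'run']
Overlap count = 2

2


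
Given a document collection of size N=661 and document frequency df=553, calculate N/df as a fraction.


IDF ratio = N / df
= 661 / 553
= 661/553

661/553


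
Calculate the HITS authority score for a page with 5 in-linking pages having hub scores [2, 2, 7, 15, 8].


Authority = sum of hub scores of in-linkers
In-link 1: hub score = 2
In-link 2: hub score = 2
In-link 3: hub score = 7
In-link 4: hub score = 15
In-link 5: hub score = 8
Authority = 2 + 2 + 7 + 15 + 8 = 34

34


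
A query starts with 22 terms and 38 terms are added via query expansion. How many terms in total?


Original terms: 22
Expansion terms: 38
Total = 22 + 38 = 60

60


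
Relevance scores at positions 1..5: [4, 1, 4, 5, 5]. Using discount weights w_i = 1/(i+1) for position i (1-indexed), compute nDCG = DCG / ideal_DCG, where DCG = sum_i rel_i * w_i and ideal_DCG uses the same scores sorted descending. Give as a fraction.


Position discount weights w_i = 1/(i+1) for i=1..5:
Weights = [1/2, 1/3, 1/4, 1/5, 1/6]
Actual relevance: [4, 1, 4, 5, 5]
DCG = 4/2 + 1/3 + 4/4 + 5/5 + 5/6 = 31/6
Ideal relevance (sorted desc): [5, 5, 4, 4, 1]
Ideal DCG = 5/2 + 5/3 + 4/4 + 4/5 + 1/6 = 92/15
nDCG = DCG / ideal_DCG = 31/6 / 92/15 = 155/184

155/184


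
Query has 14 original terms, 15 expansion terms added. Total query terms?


Original terms: 14
Expansion terms: 15
Total = 14 + 15 = 29

29


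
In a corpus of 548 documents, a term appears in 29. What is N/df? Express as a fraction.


IDF ratio = N / df
= 548 / 29
= 548/29

548/29


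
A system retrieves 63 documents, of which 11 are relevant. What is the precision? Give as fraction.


Precision = relevant_retrieved / total_retrieved
= 11 / 63
= 11 / (11 + 52)
= 11/63

11/63


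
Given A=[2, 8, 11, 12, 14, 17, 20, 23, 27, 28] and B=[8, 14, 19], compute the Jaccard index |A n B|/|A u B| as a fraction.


A intersect B = [8, 14]
|A intersect B| = 2
A union B = [2, 8, 11, 12, 14, 17, 19, 20, 23, 27, 28]
|A union B| = 11
Jaccard = 2/11 = 2/11

2/11


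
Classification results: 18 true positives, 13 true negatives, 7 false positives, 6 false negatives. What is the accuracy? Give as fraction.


Accuracy = (TP + TN) / (TP + TN + FP + FN)
TP + TN = 18 + 13 = 31
Total = 18 + 13 + 7 + 6 = 44
Accuracy = 31 / 44 = 31/44

31/44


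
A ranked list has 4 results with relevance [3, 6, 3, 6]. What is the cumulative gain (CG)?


Cumulative Gain = sum of relevance scores
Position 1: rel=3, running sum=3
Position 2: rel=6, running sum=9
Position 3: rel=3, running sum=12
Position 4: rel=6, running sum=18
CG = 18

18


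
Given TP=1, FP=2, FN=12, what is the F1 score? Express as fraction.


F1 = 2 * P * R / (P + R)
P = TP/(TP+FP) = 1/3 = 1/3
R = TP/(TP+FN) = 1/13 = 1/13
2 * P * R = 2 * 1/3 * 1/13 = 2/39
P + R = 1/3 + 1/13 = 16/39
F1 = 2/39 / 16/39 = 1/8

1/8


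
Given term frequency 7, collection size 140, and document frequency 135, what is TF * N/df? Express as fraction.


TF * (N/df)
= 7 * (140/135)
= 7 * 28/27
= 196/27

196/27


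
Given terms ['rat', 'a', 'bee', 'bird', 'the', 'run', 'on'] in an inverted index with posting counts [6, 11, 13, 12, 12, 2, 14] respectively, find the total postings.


Summing posting list sizes:
'rat': 6 postings
'a': 11 postings
'bee': 13 postings
'bird': 12 postings
'the': 12 postings
'run': 2 postings
'on': 14 postings
Total = 6 + 11 + 13 + 12 + 12 + 2 + 14 = 70

70


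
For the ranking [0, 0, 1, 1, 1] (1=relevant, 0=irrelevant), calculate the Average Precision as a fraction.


Computing P@k for each relevant position:
Position 1: not relevant
Position 2: not relevant
Position 3: relevant, P@3 = 1/3 = 1/3
Position 4: relevant, P@4 = 2/4 = 1/2
Position 5: relevant, P@5 = 3/5 = 3/5
Sum of P@k = 1/3 + 1/2 + 3/5 = 43/30
AP = 43/30 / 3 = 43/90

43/90


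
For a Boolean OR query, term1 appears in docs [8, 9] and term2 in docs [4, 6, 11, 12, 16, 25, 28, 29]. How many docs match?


Boolean OR: find union of posting lists
term1 docs: [8, 9]
term2 docs: [4, 6, 11, 12, 16, 25, 28, 29]
Union: [4, 6, 8, 9, 11, 12, 16, 25, 28, 29]
|union| = 10

10


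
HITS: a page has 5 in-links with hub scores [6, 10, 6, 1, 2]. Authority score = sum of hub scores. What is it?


Authority = sum of hub scores of in-linkers
In-link 1: hub score = 6
In-link 2: hub score = 10
In-link 3: hub score = 6
In-link 4: hub score = 1
In-link 5: hub score = 2
Authority = 6 + 10 + 6 + 1 + 2 = 25

25


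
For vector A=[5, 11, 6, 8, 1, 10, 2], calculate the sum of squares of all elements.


|A|^2 = sum of squared components
A[0]^2 = 5^2 = 25
A[1]^2 = 11^2 = 121
A[2]^2 = 6^2 = 36
A[3]^2 = 8^2 = 64
A[4]^2 = 1^2 = 1
A[5]^2 = 10^2 = 100
A[6]^2 = 2^2 = 4
Sum = 25 + 121 + 36 + 64 + 1 + 100 + 4 = 351

351


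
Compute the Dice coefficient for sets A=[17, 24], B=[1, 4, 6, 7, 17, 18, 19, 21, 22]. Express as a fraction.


A intersect B = [17]
|A intersect B| = 1
|A| = 2, |B| = 9
Dice = 2*1 / (2+9)
= 2 / 11 = 2/11

2/11


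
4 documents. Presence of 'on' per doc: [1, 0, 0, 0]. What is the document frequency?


Checking each document for 'on':
Doc 1: present
Doc 2: absent
Doc 3: absent
Doc 4: absent
df = sum of presences = 1 + 0 + 0 + 0 = 1

1


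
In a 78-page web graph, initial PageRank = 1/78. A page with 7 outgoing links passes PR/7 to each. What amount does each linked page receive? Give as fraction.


Initial PR = 1/78 = 1/78
Outlinks = 7
Contribution per link = PR / outlinks
= 1/78 / 7
= 1/546

1/546


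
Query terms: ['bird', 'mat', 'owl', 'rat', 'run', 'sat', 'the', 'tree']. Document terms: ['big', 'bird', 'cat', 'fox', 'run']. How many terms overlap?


Query terms: ['bird', 'mat', 'owl', 'rat', 'run', 'sat', 'the', 'tree']
Document terms: ['big', 'bird', 'cat', 'fox', 'run']
Common terms: ['bird', 'run']
Overlap count = 2

2


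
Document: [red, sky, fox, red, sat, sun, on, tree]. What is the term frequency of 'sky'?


Document has 8 words
Scanning for 'sky':
Found at positions: [1]
Count = 1

1


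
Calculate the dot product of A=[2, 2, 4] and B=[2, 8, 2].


Dot product = sum of element-wise products
A[0]*B[0] = 2*2 = 4
A[1]*B[1] = 2*8 = 16
A[2]*B[2] = 4*2 = 8
Sum = 4 + 16 + 8 = 28

28


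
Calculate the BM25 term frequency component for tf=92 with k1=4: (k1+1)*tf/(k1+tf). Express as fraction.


BM25 TF component = (k1+1)*tf / (k1+tf)
k1 = 4, tf = 92
Numerator = (4+1)*92 = 460
Denominator = 4 + 92 = 96
= 460/96 = 115/24

115/24


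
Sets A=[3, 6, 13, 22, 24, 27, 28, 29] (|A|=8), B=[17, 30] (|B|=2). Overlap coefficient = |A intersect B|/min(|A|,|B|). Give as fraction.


A intersect B = []
|A intersect B| = 0
min(|A|, |B|) = min(8, 2) = 2
Overlap = 0 / 2 = 0

0


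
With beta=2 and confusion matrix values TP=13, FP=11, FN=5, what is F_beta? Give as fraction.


P = TP/(TP+FP) = 13/24 = 13/24
R = TP/(TP+FN) = 13/18 = 13/18
beta^2 = 2^2 = 4
(1 + beta^2) = 5
Numerator = (1+beta^2)*P*R = 845/432
Denominator = beta^2*P + R = 13/6 + 13/18 = 26/9
F_beta = 65/96

65/96


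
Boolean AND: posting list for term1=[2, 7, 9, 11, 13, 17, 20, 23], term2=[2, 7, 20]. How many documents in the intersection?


Boolean AND: find intersection of posting lists
term1 docs: [2, 7, 9, 11, 13, 17, 20, 23]
term2 docs: [2, 7, 20]
Intersection: [2, 7, 20]
|intersection| = 3

3


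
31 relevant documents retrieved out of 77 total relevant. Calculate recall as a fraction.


Recall = retrieved_relevant / total_relevant
= 31 / 77
= 31 / (31 + 46)
= 31/77

31/77


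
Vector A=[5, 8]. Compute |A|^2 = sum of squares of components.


|A|^2 = sum of squared components
A[0]^2 = 5^2 = 25
A[1]^2 = 8^2 = 64
Sum = 25 + 64 = 89

89


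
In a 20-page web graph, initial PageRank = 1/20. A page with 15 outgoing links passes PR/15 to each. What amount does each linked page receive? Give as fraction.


Initial PR = 1/20 = 1/20
Outlinks = 15
Contribution per link = PR / outlinks
= 1/20 / 15
= 1/300

1/300


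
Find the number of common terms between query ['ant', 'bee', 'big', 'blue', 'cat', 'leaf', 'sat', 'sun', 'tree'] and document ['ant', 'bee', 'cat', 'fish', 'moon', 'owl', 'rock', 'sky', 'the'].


Query terms: ['ant', 'bee', 'big', 'blue', 'cat', 'leaf', 'sat', 'sun', 'tree']
Document terms: ['ant', 'bee', 'cat', 'fish', 'moon', 'owl', 'rock', 'sky', 'the']
Common terms: ['ant', 'bee', 'cat']
Overlap count = 3

3


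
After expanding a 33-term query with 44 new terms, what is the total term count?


Original terms: 33
Expansion terms: 44
Total = 33 + 44 = 77

77


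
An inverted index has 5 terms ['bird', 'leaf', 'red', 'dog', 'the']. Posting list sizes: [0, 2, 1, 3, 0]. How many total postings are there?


Summing posting list sizes:
'bird': 0 postings
'leaf': 2 postings
'red': 1 postings
'dog': 3 postings
'the': 0 postings
Total = 0 + 2 + 1 + 3 + 0 = 6

6


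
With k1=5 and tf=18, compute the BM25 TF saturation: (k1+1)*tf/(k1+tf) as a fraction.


BM25 TF component = (k1+1)*tf / (k1+tf)
k1 = 5, tf = 18
Numerator = (5+1)*18 = 108
Denominator = 5 + 18 = 23
= 108/23 = 108/23

108/23


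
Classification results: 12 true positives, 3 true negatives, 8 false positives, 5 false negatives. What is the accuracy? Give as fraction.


Accuracy = (TP + TN) / (TP + TN + FP + FN)
TP + TN = 12 + 3 = 15
Total = 12 + 3 + 8 + 5 = 28
Accuracy = 15 / 28 = 15/28

15/28


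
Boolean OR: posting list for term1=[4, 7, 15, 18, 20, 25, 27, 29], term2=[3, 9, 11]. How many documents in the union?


Boolean OR: find union of posting lists
term1 docs: [4, 7, 15, 18, 20, 25, 27, 29]
term2 docs: [3, 9, 11]
Union: [3, 4, 7, 9, 11, 15, 18, 20, 25, 27, 29]
|union| = 11

11


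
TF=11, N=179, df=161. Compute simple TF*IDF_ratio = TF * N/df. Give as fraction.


TF * (N/df)
= 11 * (179/161)
= 11 * 179/161
= 1969/161

1969/161


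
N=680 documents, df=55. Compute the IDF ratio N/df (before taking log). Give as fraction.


IDF ratio = N / df
= 680 / 55
= 136/11

136/11


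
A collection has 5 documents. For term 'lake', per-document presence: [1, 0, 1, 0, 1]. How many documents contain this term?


Checking each document for 'lake':
Doc 1: present
Doc 2: absent
Doc 3: present
Doc 4: absent
Doc 5: present
df = sum of presences = 1 + 0 + 1 + 0 + 1 = 3

3


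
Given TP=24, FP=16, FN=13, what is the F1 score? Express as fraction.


F1 = 2 * P * R / (P + R)
P = TP/(TP+FP) = 24/40 = 3/5
R = TP/(TP+FN) = 24/37 = 24/37
2 * P * R = 2 * 3/5 * 24/37 = 144/185
P + R = 3/5 + 24/37 = 231/185
F1 = 144/185 / 231/185 = 48/77

48/77


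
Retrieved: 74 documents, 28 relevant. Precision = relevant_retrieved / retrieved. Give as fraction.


Precision = relevant_retrieved / total_retrieved
= 28 / 74
= 28 / (28 + 46)
= 14/37

14/37


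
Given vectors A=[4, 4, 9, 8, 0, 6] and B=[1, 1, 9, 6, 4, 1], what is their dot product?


Dot product = sum of element-wise products
A[0]*B[0] = 4*1 = 4
A[1]*B[1] = 4*1 = 4
A[2]*B[2] = 9*9 = 81
A[3]*B[3] = 8*6 = 48
A[4]*B[4] = 0*4 = 0
A[5]*B[5] = 6*1 = 6
Sum = 4 + 4 + 81 + 48 + 0 + 6 = 143

143


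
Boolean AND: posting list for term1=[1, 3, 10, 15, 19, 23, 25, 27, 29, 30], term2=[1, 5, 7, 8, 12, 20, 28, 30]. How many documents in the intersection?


Boolean AND: find intersection of posting lists
term1 docs: [1, 3, 10, 15, 19, 23, 25, 27, 29, 30]
term2 docs: [1, 5, 7, 8, 12, 20, 28, 30]
Intersection: [1, 30]
|intersection| = 2

2


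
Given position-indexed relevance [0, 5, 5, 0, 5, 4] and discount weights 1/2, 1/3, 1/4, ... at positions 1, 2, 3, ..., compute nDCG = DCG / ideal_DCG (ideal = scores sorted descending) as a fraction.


Position discount weights w_i = 1/(i+1) for i=1..6:
Weights = [1/2, 1/3, 1/4, 1/5, 1/6, 1/7]
Actual relevance: [0, 5, 5, 0, 5, 4]
DCG = 0/2 + 5/3 + 5/4 + 0/5 + 5/6 + 4/7 = 121/28
Ideal relevance (sorted desc): [5, 5, 5, 4, 0, 0]
Ideal DCG = 5/2 + 5/3 + 5/4 + 4/5 + 0/6 + 0/7 = 373/60
nDCG = DCG / ideal_DCG = 121/28 / 373/60 = 1815/2611

1815/2611


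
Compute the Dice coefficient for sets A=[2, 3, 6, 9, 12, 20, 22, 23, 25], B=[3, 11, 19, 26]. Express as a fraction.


A intersect B = [3]
|A intersect B| = 1
|A| = 9, |B| = 4
Dice = 2*1 / (9+4)
= 2 / 13 = 2/13

2/13


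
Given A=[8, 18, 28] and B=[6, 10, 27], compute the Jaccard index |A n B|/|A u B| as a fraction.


A intersect B = []
|A intersect B| = 0
A union B = [6, 8, 10, 18, 27, 28]
|A union B| = 6
Jaccard = 0/6 = 0

0


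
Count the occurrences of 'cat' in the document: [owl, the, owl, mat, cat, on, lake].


Document has 7 words
Scanning for 'cat':
Found at positions: [4]
Count = 1

1


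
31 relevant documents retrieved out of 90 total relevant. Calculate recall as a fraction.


Recall = retrieved_relevant / total_relevant
= 31 / 90
= 31 / (31 + 59)
= 31/90

31/90


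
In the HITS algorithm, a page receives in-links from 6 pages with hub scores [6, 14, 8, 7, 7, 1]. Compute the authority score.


Authority = sum of hub scores of in-linkers
In-link 1: hub score = 6
In-link 2: hub score = 14
In-link 3: hub score = 8
In-link 4: hub score = 7
In-link 5: hub score = 7
In-link 6: hub score = 1
Authority = 6 + 14 + 8 + 7 + 7 + 1 = 43

43


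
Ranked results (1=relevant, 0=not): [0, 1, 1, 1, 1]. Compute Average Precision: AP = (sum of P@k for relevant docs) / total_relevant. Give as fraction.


Computing P@k for each relevant position:
Position 1: not relevant
Position 2: relevant, P@2 = 1/2 = 1/2
Position 3: relevant, P@3 = 2/3 = 2/3
Position 4: relevant, P@4 = 3/4 = 3/4
Position 5: relevant, P@5 = 4/5 = 4/5
Sum of P@k = 1/2 + 2/3 + 3/4 + 4/5 = 163/60
AP = 163/60 / 4 = 163/240

163/240


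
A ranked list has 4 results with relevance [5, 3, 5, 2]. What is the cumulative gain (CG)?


Cumulative Gain = sum of relevance scores
Position 1: rel=5, running sum=5
Position 2: rel=3, running sum=8
Position 3: rel=5, running sum=13
Position 4: rel=2, running sum=15
CG = 15

15


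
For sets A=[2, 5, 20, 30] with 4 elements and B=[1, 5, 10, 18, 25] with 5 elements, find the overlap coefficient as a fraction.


A intersect B = [5]
|A intersect B| = 1
min(|A|, |B|) = min(4, 5) = 4
Overlap = 1 / 4 = 1/4

1/4


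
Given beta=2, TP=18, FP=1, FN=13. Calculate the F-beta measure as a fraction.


P = TP/(TP+FP) = 18/19 = 18/19
R = TP/(TP+FN) = 18/31 = 18/31
beta^2 = 2^2 = 4
(1 + beta^2) = 5
Numerator = (1+beta^2)*P*R = 1620/589
Denominator = beta^2*P + R = 72/19 + 18/31 = 2574/589
F_beta = 90/143

90/143


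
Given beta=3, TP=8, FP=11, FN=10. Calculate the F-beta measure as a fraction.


P = TP/(TP+FP) = 8/19 = 8/19
R = TP/(TP+FN) = 8/18 = 4/9
beta^2 = 3^2 = 9
(1 + beta^2) = 10
Numerator = (1+beta^2)*P*R = 320/171
Denominator = beta^2*P + R = 72/19 + 4/9 = 724/171
F_beta = 80/181

80/181


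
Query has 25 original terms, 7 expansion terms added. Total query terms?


Original terms: 25
Expansion terms: 7
Total = 25 + 7 = 32

32


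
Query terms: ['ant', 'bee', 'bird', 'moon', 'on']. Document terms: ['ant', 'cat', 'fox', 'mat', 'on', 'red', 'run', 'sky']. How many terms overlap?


Query terms: ['ant', 'bee', 'bird', 'moon', 'on']
Document terms: ['ant', 'cat', 'fox', 'mat', 'on', 'red', 'run', 'sky']
Common terms: ['ant', 'on']
Overlap count = 2

2


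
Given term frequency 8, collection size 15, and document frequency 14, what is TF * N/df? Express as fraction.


TF * (N/df)
= 8 * (15/14)
= 8 * 15/14
= 60/7

60/7


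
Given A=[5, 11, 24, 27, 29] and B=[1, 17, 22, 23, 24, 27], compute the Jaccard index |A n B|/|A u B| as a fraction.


A intersect B = [24, 27]
|A intersect B| = 2
A union B = [1, 5, 11, 17, 22, 23, 24, 27, 29]
|A union B| = 9
Jaccard = 2/9 = 2/9

2/9


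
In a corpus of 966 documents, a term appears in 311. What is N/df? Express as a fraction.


IDF ratio = N / df
= 966 / 311
= 966/311

966/311


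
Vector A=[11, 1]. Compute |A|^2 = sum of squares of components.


|A|^2 = sum of squared components
A[0]^2 = 11^2 = 121
A[1]^2 = 1^2 = 1
Sum = 121 + 1 = 122

122


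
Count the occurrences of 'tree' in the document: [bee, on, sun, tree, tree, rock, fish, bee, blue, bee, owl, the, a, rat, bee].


Document has 15 words
Scanning for 'tree':
Found at positions: [3, 4]
Count = 2

2


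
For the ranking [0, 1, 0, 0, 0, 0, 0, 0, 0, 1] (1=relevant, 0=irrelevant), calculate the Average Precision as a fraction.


Computing P@k for each relevant position:
Position 1: not relevant
Position 2: relevant, P@2 = 1/2 = 1/2
Position 3: not relevant
Position 4: not relevant
Position 5: not relevant
Position 6: not relevant
Position 7: not relevant
Position 8: not relevant
Position 9: not relevant
Position 10: relevant, P@10 = 2/10 = 1/5
Sum of P@k = 1/2 + 1/5 = 7/10
AP = 7/10 / 2 = 7/20

7/20


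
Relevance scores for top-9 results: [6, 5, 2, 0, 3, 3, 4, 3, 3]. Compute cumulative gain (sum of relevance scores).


Cumulative Gain = sum of relevance scores
Position 1: rel=6, running sum=6
Position 2: rel=5, running sum=11
Position 3: rel=2, running sum=13
Position 4: rel=0, running sum=13
Position 5: rel=3, running sum=16
Position 6: rel=3, running sum=19
Position 7: rel=4, running sum=23
Position 8: rel=3, running sum=26
Position 9: rel=3, running sum=29
CG = 29

29


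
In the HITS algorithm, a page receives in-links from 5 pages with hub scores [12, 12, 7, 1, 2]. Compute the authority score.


Authority = sum of hub scores of in-linkers
In-link 1: hub score = 12
In-link 2: hub score = 12
In-link 3: hub score = 7
In-link 4: hub score = 1
In-link 5: hub score = 2
Authority = 12 + 12 + 7 + 1 + 2 = 34

34


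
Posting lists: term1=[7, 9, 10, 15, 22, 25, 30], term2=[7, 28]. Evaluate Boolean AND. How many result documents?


Boolean AND: find intersection of posting lists
term1 docs: [7, 9, 10, 15, 22, 25, 30]
term2 docs: [7, 28]
Intersection: [7]
|intersection| = 1

1


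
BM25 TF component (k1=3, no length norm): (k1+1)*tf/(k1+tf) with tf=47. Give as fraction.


BM25 TF component = (k1+1)*tf / (k1+tf)
k1 = 3, tf = 47
Numerator = (3+1)*47 = 188
Denominator = 3 + 47 = 50
= 188/50 = 94/25

94/25


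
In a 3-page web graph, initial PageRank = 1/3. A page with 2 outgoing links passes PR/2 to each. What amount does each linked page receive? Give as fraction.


Initial PR = 1/3 = 1/3
Outlinks = 2
Contribution per link = PR / outlinks
= 1/3 / 2
= 1/6

1/6


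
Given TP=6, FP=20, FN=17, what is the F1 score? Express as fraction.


F1 = 2 * P * R / (P + R)
P = TP/(TP+FP) = 6/26 = 3/13
R = TP/(TP+FN) = 6/23 = 6/23
2 * P * R = 2 * 3/13 * 6/23 = 36/299
P + R = 3/13 + 6/23 = 147/299
F1 = 36/299 / 147/299 = 12/49

12/49


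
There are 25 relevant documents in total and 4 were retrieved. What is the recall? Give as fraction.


Recall = retrieved_relevant / total_relevant
= 4 / 25
= 4 / (4 + 21)
= 4/25

4/25


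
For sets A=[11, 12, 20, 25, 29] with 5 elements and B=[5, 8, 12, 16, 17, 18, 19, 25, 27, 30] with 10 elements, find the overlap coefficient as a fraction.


A intersect B = [12, 25]
|A intersect B| = 2
min(|A|, |B|) = min(5, 10) = 5
Overlap = 2 / 5 = 2/5

2/5


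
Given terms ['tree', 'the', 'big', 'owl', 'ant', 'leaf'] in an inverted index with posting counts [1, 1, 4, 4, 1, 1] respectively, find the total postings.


Summing posting list sizes:
'tree': 1 postings
'the': 1 postings
'big': 4 postings
'owl': 4 postings
'ant': 1 postings
'leaf': 1 postings
Total = 1 + 1 + 4 + 4 + 1 + 1 = 12

12


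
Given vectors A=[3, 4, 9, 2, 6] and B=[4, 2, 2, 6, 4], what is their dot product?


Dot product = sum of element-wise products
A[0]*B[0] = 3*4 = 12
A[1]*B[1] = 4*2 = 8
A[2]*B[2] = 9*2 = 18
A[3]*B[3] = 2*6 = 12
A[4]*B[4] = 6*4 = 24
Sum = 12 + 8 + 18 + 12 + 24 = 74

74


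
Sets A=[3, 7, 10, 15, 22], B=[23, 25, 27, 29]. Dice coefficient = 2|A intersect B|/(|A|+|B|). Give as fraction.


A intersect B = []
|A intersect B| = 0
|A| = 5, |B| = 4
Dice = 2*0 / (5+4)
= 0 / 9 = 0

0


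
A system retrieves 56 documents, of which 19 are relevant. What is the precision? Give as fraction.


Precision = relevant_retrieved / total_retrieved
= 19 / 56
= 19 / (19 + 37)
= 19/56

19/56
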